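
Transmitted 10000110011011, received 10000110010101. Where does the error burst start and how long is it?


XOR: 00000000001110

Burst at position 10, length 3


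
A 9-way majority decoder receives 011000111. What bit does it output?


Ones: 5 out of 9
Threshold: 5

1 (5/9 voted 1)


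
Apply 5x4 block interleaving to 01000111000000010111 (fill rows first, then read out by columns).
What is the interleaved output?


Matrix:
  0100
  0111
  0000
  0001
  0111
Read columns: 00000110010100101011

00000110010100101011


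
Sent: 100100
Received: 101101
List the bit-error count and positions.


XOR: 001001

2 error(s) at position(s): 2, 5


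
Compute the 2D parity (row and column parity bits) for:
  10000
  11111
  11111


Row parities: 111
Column parities: 10000

Row P: 111, Col P: 10000, Corner: 1


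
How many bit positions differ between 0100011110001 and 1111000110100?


XOR: 1011011000101
Count of 1s: 7

7


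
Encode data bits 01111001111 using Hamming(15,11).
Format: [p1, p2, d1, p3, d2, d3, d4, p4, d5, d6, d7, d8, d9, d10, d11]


Parity bits: p1=1, p2=0, p3=1, p4=1

100111111001111


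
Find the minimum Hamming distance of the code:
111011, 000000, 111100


Comparing all pairs, minimum distance: 3
Can detect 2 errors, correct 1 errors

3


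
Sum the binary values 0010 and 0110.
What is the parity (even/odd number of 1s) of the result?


0010 = 2
0110 = 6
Sum = 8 = 1000
1s count = 1

odd parity (1 ones in 1000)


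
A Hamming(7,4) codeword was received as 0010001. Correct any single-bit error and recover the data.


Syndrome = 4: error at position 4

Data: 1001 (corrected bit 4)


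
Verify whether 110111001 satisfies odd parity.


Number of 1s: 6

No, parity error (6 ones)


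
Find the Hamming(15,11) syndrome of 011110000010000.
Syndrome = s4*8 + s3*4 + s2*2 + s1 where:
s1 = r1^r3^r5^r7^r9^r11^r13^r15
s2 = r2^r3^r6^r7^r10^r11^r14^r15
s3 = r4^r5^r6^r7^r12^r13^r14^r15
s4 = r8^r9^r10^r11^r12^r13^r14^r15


s1=1, s2=1, s3=0, s4=1

Syndrome = 11 (error at position 11)


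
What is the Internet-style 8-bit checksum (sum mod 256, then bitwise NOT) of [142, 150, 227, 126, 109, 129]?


Sum = 883 mod 256 = 115
Complement = 140

140


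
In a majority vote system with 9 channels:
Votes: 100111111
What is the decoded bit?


Ones: 7 out of 9
Threshold: 5

1 (7/9 voted 1)


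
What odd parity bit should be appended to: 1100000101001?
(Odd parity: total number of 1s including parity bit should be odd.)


Number of 1s in data: 5
Parity bit: 0

0


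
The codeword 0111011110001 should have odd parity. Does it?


Number of 1s: 8

No, parity error (8 ones)


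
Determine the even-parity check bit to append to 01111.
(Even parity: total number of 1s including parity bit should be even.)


Number of 1s in data: 4
Parity bit: 0

0


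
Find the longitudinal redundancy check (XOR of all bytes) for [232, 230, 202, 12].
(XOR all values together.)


XOR chain: 232 ^ 230 ^ 202 ^ 12 = 200

200


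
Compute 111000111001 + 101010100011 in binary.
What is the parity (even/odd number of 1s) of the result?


111000111001 = 3641
101010100011 = 2723
Sum = 6364 = 1100011011100
1s count = 7

odd parity (7 ones in 1100011011100)


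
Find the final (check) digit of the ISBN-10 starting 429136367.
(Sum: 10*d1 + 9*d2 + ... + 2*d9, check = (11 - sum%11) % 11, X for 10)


Weighted sum: 229
229 mod 11 = 9

Check digit: 2


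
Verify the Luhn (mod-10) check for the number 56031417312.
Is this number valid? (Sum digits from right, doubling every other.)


Luhn sum = 36
36 mod 10 = 6

Invalid (Luhn sum mod 10 = 6)


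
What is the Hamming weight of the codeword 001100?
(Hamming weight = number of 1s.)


Counting 1s in 001100

2


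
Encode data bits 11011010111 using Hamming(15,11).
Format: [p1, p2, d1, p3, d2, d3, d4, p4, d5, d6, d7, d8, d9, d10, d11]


Parity bits: p1=1, p2=1, p3=1, p4=1

111110111010111


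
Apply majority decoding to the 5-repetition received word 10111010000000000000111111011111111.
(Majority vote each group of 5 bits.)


Groups: 10111, 01000, 00000, 00000, 11111, 10111, 11111
Majority votes: 1000111

1000111


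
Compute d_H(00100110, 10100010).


XOR: 10000100
Count of 1s: 2

2


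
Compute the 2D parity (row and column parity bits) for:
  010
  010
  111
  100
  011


Row parities: 11110
Column parities: 000

Row P: 11110, Col P: 000, Corner: 0


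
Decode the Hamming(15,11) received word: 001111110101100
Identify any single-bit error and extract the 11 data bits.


Syndrome = 0: no error detected

Data: 11110101100 (no errors)


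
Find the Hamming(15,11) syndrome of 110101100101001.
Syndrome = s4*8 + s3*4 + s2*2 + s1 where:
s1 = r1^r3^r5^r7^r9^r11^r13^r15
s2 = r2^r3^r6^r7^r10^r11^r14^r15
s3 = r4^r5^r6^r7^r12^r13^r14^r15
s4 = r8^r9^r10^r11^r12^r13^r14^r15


s1=1, s2=1, s3=1, s4=1

Syndrome = 15 (error at position 15)


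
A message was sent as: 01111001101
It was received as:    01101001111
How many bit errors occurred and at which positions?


XOR: 00010000010

2 error(s) at position(s): 3, 9


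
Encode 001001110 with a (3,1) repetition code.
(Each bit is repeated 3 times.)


Each bit -> 3 copies

000000111000000111111111000


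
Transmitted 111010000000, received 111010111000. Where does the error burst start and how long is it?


XOR: 000000111000

Burst at position 6, length 3


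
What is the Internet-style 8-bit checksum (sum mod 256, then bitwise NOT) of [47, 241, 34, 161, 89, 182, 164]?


Sum = 918 mod 256 = 150
Complement = 105

105


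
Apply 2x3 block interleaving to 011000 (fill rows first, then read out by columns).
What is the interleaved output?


Matrix:
  011
  000
Read columns: 001010

001010


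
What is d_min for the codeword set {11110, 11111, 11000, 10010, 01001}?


Comparing all pairs, minimum distance: 1
Can detect 0 errors, correct 0 errors

1


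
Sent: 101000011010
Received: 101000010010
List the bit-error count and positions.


XOR: 000000001000

1 error(s) at position(s): 8


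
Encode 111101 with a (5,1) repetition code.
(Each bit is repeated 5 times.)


Each bit -> 5 copies

111111111111111111110000011111


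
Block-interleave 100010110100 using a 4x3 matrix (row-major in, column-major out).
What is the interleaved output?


Matrix:
  100
  010
  110
  100
Read columns: 101101100000

101101100000


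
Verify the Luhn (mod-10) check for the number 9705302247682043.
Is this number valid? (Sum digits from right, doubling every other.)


Luhn sum = 74
74 mod 10 = 4

Invalid (Luhn sum mod 10 = 4)


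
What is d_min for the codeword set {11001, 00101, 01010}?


Comparing all pairs, minimum distance: 3
Can detect 2 errors, correct 1 errors

3


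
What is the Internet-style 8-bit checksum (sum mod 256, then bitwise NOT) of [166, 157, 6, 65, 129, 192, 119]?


Sum = 834 mod 256 = 66
Complement = 189

189


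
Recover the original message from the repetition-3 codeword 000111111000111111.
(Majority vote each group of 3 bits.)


Groups: 000, 111, 111, 000, 111, 111
Majority votes: 011011

011011


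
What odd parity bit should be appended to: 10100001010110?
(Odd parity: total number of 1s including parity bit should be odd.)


Number of 1s in data: 6
Parity bit: 1

1


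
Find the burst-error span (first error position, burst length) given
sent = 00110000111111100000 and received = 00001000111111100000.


XOR: 00111000000000000000

Burst at position 2, length 3


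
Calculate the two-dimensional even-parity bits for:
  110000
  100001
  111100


Row parities: 000
Column parities: 101101

Row P: 000, Col P: 101101, Corner: 0


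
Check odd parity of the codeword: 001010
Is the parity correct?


Number of 1s: 2

No, parity error (2 ones)


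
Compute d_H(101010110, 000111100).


XOR: 101101010
Count of 1s: 5

5


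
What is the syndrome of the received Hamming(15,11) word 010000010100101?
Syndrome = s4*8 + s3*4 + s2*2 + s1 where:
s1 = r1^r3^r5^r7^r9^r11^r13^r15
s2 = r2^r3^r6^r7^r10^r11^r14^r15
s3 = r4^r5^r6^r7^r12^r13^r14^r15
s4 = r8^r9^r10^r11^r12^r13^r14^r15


s1=0, s2=1, s3=0, s4=0

Syndrome = 2 (error at position 2)


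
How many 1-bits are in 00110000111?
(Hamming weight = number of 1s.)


Counting 1s in 00110000111

5


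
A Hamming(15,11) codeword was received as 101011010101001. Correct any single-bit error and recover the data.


Syndrome = 0: no error detected

Data: 11100101001 (no errors)


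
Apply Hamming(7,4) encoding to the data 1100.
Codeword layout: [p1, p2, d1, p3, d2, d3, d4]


Parity bits: p1=0, p2=1, p3=1

0111100


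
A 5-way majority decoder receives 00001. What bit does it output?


Ones: 1 out of 5
Threshold: 3

0 (1/5 voted 1)


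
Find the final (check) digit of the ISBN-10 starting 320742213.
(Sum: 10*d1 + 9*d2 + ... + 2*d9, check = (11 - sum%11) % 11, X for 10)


Weighted sum: 148
148 mod 11 = 5

Check digit: 6


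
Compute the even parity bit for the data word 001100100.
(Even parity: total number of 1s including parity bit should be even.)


Number of 1s in data: 3
Parity bit: 1

1


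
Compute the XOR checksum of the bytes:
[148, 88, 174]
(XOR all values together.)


XOR chain: 148 ^ 88 ^ 174 = 98

98


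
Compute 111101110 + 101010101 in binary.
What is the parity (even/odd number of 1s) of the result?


111101110 = 494
101010101 = 341
Sum = 835 = 1101000011
1s count = 5

odd parity (5 ones in 1101000011)


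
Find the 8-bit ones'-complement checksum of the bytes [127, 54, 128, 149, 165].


Sum = 623 mod 256 = 111
Complement = 144

144


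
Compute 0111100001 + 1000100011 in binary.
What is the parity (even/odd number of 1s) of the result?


0111100001 = 481
1000100011 = 547
Sum = 1028 = 10000000100
1s count = 2

even parity (2 ones in 10000000100)


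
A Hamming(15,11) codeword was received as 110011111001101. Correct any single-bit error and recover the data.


Syndrome = 8: error at position 8

Data: 01111001101 (corrected bit 8)


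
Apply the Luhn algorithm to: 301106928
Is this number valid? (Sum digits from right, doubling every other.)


Luhn sum = 30
30 mod 10 = 0

Valid (Luhn sum mod 10 = 0)


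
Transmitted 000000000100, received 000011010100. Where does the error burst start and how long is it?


XOR: 000011010000

Burst at position 4, length 4


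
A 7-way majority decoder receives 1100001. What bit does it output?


Ones: 3 out of 7
Threshold: 4

0 (3/7 voted 1)


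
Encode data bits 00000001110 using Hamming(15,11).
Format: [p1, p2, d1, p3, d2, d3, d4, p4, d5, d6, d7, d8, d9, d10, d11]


Parity bits: p1=1, p2=1, p3=1, p4=1

110100010001110


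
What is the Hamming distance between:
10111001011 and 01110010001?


XOR: 11001011010
Count of 1s: 6

6


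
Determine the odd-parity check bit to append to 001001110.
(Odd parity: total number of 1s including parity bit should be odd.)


Number of 1s in data: 4
Parity bit: 1

1


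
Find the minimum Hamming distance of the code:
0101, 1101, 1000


Comparing all pairs, minimum distance: 1
Can detect 0 errors, correct 0 errors

1


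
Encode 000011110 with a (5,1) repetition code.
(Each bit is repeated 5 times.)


Each bit -> 5 copies

000000000000000000001111111111111111111100000


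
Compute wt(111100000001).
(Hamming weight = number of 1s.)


Counting 1s in 111100000001

5


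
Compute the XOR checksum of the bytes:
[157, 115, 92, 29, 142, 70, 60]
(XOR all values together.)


XOR chain: 157 ^ 115 ^ 92 ^ 29 ^ 142 ^ 70 ^ 60 = 91

91


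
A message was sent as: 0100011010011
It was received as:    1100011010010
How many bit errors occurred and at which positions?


XOR: 1000000000001

2 error(s) at position(s): 0, 12


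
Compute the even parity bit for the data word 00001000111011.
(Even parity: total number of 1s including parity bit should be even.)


Number of 1s in data: 6
Parity bit: 0

0


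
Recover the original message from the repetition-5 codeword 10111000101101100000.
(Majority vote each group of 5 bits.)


Groups: 10111, 00010, 11011, 00000
Majority votes: 1010

1010


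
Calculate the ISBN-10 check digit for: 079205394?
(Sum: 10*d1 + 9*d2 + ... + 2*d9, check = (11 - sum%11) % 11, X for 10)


Weighted sum: 221
221 mod 11 = 1

Check digit: X


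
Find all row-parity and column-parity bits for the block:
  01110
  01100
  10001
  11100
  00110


Row parities: 10010
Column parities: 01001

Row P: 10010, Col P: 01001, Corner: 0


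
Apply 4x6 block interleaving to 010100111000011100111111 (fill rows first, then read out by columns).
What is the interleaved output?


Matrix:
  010100
  111000
  011100
  111111
Read columns: 010111110111101100010001

010111110111101100010001


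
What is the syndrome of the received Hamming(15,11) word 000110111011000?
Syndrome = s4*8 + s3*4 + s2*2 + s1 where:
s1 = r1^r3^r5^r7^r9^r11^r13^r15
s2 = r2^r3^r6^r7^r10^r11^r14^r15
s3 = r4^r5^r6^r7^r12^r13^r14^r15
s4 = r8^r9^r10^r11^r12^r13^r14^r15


s1=0, s2=0, s3=0, s4=0

Syndrome = 0 (no error)


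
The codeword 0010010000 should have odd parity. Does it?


Number of 1s: 2

No, parity error (2 ones)


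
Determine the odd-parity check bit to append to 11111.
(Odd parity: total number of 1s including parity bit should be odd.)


Number of 1s in data: 5
Parity bit: 0

0


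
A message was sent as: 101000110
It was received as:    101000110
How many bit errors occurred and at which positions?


XOR: 000000000

0 errors (received matches sent)


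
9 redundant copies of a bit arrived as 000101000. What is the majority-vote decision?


Ones: 2 out of 9
Threshold: 5

0 (2/9 voted 1)


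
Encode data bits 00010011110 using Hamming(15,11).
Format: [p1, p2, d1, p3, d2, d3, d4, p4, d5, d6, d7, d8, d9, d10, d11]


Parity bits: p1=1, p2=1, p3=0, p4=0

110000100011110


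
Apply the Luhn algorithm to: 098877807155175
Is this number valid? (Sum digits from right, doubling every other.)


Luhn sum = 70
70 mod 10 = 0

Valid (Luhn sum mod 10 = 0)


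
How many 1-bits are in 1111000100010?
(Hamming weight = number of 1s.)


Counting 1s in 1111000100010

6


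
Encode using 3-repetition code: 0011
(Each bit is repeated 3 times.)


Each bit -> 3 copies

000000111111


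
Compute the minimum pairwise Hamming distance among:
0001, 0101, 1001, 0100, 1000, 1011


Comparing all pairs, minimum distance: 1
Can detect 0 errors, correct 0 errors

1


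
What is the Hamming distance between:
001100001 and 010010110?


XOR: 011110111
Count of 1s: 7

7


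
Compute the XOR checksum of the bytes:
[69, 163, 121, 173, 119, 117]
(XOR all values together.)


XOR chain: 69 ^ 163 ^ 121 ^ 173 ^ 119 ^ 117 = 48

48


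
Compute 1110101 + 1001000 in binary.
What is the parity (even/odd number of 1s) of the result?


1110101 = 117
1001000 = 72
Sum = 189 = 10111101
1s count = 6

even parity (6 ones in 10111101)


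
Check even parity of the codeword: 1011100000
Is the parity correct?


Number of 1s: 4

Yes, parity is correct (4 ones)


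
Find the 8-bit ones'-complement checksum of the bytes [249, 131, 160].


Sum = 540 mod 256 = 28
Complement = 227

227


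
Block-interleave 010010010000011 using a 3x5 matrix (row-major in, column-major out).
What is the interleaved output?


Matrix:
  01001
  00100
  00011
Read columns: 000100010001101

000100010001101


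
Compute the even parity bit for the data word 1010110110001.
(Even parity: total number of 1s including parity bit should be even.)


Number of 1s in data: 7
Parity bit: 1

1


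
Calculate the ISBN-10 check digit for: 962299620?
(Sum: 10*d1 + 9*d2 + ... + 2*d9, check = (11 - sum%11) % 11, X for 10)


Weighted sum: 303
303 mod 11 = 6

Check digit: 5


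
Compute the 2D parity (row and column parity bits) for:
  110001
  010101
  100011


Row parities: 111
Column parities: 000111

Row P: 111, Col P: 000111, Corner: 1


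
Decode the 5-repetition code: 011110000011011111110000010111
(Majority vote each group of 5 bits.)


Groups: 01111, 00000, 11011, 11111, 00000, 10111
Majority votes: 101101

101101


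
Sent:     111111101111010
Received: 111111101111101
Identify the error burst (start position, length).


XOR: 000000000000111

Burst at position 12, length 3


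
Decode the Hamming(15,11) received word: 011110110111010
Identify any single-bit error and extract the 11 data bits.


Syndrome = 12: error at position 12

Data: 11010110010 (corrected bit 12)


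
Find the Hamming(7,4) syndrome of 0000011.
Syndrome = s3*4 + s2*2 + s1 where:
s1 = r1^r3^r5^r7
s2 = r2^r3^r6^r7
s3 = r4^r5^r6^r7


s1=1, s2=0, s3=0

Syndrome = 1 (error at position 1)


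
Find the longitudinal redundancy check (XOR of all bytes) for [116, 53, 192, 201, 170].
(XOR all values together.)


XOR chain: 116 ^ 53 ^ 192 ^ 201 ^ 170 = 226

226


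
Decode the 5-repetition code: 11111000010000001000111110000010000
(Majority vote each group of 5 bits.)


Groups: 11111, 00001, 00000, 01000, 11111, 00000, 10000
Majority votes: 1000100

1000100


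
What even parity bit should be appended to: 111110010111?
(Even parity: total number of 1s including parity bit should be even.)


Number of 1s in data: 9
Parity bit: 1

1


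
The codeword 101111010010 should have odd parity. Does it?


Number of 1s: 7

Yes, parity is correct (7 ones)


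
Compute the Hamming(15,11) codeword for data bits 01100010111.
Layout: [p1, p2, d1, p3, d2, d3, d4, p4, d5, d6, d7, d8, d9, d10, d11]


Parity bits: p1=0, p2=0, p3=1, p4=0

000111000010111


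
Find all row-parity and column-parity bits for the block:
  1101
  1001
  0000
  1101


Row parities: 1001
Column parities: 1001

Row P: 1001, Col P: 1001, Corner: 0


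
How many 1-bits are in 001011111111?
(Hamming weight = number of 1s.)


Counting 1s in 001011111111

9


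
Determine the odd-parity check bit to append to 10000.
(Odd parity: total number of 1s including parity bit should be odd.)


Number of 1s in data: 1
Parity bit: 0

0


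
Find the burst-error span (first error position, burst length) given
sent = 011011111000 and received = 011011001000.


XOR: 000000110000

Burst at position 6, length 2


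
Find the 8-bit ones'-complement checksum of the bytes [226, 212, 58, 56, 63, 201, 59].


Sum = 875 mod 256 = 107
Complement = 148

148


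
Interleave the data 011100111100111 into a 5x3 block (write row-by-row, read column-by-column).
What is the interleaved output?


Matrix:
  011
  100
  111
  100
  111
Read columns: 011111010110101

011111010110101


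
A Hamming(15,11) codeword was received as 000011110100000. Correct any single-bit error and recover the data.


Syndrome = 6: error at position 6

Data: 01010100000 (corrected bit 6)


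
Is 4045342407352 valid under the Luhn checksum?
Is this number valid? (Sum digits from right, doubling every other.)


Luhn sum = 41
41 mod 10 = 1

Invalid (Luhn sum mod 10 = 1)


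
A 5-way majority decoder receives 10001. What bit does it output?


Ones: 2 out of 5
Threshold: 3

0 (2/5 voted 1)


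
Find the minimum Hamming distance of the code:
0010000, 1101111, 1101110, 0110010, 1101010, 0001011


Comparing all pairs, minimum distance: 1
Can detect 0 errors, correct 0 errors

1


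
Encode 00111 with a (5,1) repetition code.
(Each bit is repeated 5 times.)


Each bit -> 5 copies

0000000000111111111111111


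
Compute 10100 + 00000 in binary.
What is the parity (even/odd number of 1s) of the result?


10100 = 20
00000 = 0
Sum = 20 = 10100
1s count = 2

even parity (2 ones in 10100)


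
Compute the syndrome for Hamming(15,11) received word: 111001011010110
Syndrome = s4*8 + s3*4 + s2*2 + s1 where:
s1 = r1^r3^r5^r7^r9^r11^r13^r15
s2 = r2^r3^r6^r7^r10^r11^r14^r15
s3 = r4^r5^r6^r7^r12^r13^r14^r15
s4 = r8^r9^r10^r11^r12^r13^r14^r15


s1=1, s2=1, s3=1, s4=1

Syndrome = 15 (error at position 15)


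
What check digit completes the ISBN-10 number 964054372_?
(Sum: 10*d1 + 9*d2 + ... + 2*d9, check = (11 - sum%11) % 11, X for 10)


Weighted sum: 263
263 mod 11 = 10

Check digit: 1


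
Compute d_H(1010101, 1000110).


XOR: 0010011
Count of 1s: 3

3


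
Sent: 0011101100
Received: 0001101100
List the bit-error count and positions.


XOR: 0010000000

1 error(s) at position(s): 2


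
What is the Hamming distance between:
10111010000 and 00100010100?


XOR: 10011000100
Count of 1s: 4

4


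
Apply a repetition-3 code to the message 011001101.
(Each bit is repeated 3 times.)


Each bit -> 3 copies

000111111000000111111000111


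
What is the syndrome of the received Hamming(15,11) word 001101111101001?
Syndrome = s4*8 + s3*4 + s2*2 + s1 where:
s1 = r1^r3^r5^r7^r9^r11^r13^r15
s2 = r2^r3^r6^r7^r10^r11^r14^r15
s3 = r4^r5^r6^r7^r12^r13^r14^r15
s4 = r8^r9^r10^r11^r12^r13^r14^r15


s1=0, s2=1, s3=1, s4=1

Syndrome = 14 (error at position 14)


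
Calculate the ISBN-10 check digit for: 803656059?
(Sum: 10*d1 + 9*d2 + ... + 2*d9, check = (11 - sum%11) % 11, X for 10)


Weighted sum: 239
239 mod 11 = 8

Check digit: 3


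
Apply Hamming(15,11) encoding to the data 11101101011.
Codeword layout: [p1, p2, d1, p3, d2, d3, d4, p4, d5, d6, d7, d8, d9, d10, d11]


Parity bits: p1=0, p2=1, p3=1, p4=1

011111011101011


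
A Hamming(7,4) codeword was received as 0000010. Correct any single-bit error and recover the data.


Syndrome = 6: error at position 6

Data: 0000 (corrected bit 6)


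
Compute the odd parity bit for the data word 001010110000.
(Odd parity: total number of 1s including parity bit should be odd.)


Number of 1s in data: 4
Parity bit: 1

1


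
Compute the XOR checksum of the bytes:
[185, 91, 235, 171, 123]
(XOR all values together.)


XOR chain: 185 ^ 91 ^ 235 ^ 171 ^ 123 = 217

217


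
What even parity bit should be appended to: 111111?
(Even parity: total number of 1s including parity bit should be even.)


Number of 1s in data: 6
Parity bit: 0

0


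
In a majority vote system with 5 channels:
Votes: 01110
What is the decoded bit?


Ones: 3 out of 5
Threshold: 3

1 (3/5 voted 1)


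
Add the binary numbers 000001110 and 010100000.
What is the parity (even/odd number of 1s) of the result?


000001110 = 14
010100000 = 160
Sum = 174 = 10101110
1s count = 5

odd parity (5 ones in 10101110)


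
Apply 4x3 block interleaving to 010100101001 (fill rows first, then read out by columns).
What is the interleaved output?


Matrix:
  010
  100
  101
  001
Read columns: 011010000011

011010000011


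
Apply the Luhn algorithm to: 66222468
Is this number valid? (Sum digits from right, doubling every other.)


Luhn sum = 34
34 mod 10 = 4

Invalid (Luhn sum mod 10 = 4)


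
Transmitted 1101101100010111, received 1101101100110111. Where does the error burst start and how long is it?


XOR: 0000000000100000

Burst at position 10, length 1


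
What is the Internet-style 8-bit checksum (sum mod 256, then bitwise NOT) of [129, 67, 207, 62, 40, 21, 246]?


Sum = 772 mod 256 = 4
Complement = 251

251


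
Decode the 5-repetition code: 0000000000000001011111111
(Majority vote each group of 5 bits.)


Groups: 00000, 00000, 00000, 10111, 11111
Majority votes: 00011

00011


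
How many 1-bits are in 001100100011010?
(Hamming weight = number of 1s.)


Counting 1s in 001100100011010

6


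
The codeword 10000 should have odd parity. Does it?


Number of 1s: 1

Yes, parity is correct (1 ones)


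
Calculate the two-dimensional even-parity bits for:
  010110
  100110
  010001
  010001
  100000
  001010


Row parities: 110010
Column parities: 011010

Row P: 110010, Col P: 011010, Corner: 1


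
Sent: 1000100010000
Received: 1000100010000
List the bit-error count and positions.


XOR: 0000000000000

0 errors (received matches sent)


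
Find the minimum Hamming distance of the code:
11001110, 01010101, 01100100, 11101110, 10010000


Comparing all pairs, minimum distance: 1
Can detect 0 errors, correct 0 errors

1


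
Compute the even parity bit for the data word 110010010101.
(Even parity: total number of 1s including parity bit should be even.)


Number of 1s in data: 6
Parity bit: 0

0


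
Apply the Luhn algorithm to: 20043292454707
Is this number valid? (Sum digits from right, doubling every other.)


Luhn sum = 62
62 mod 10 = 2

Invalid (Luhn sum mod 10 = 2)


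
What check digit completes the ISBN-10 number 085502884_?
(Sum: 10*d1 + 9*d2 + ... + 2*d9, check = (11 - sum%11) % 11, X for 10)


Weighted sum: 221
221 mod 11 = 1

Check digit: X


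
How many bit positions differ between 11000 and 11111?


XOR: 00111
Count of 1s: 3

3


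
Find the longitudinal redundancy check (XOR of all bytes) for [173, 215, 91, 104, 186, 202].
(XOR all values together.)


XOR chain: 173 ^ 215 ^ 91 ^ 104 ^ 186 ^ 202 = 57

57


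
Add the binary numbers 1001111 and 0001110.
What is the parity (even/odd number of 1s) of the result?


1001111 = 79
0001110 = 14
Sum = 93 = 1011101
1s count = 5

odd parity (5 ones in 1011101)


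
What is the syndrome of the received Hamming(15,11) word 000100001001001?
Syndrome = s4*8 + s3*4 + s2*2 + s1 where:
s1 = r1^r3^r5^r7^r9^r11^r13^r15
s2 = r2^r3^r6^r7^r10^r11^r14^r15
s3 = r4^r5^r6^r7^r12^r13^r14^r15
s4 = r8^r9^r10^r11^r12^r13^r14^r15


s1=0, s2=1, s3=1, s4=1

Syndrome = 14 (error at position 14)


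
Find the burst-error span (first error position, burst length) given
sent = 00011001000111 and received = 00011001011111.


XOR: 00000000011000

Burst at position 9, length 2


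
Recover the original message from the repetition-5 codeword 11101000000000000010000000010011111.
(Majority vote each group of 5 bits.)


Groups: 11101, 00000, 00000, 00010, 00000, 00100, 11111
Majority votes: 1000001

1000001


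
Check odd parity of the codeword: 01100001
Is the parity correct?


Number of 1s: 3

Yes, parity is correct (3 ones)


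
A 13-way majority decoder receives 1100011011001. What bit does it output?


Ones: 7 out of 13
Threshold: 7

1 (7/13 voted 1)


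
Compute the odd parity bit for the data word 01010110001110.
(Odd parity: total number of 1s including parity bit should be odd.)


Number of 1s in data: 7
Parity bit: 0

0


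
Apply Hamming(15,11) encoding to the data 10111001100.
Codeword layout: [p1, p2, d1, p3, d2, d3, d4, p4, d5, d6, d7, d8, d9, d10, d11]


Parity bits: p1=0, p2=1, p3=0, p4=1

011001111001100


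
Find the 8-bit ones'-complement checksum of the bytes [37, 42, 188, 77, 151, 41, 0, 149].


Sum = 685 mod 256 = 173
Complement = 82

82


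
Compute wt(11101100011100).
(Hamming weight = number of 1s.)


Counting 1s in 11101100011100

8


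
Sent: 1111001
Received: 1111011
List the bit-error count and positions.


XOR: 0000010

1 error(s) at position(s): 5


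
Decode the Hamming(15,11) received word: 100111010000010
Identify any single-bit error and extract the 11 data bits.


Syndrome = 0: no error detected

Data: 01100000010 (no errors)


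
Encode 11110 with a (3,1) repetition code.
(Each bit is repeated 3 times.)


Each bit -> 3 copies

111111111111000


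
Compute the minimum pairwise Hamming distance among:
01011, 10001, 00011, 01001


Comparing all pairs, minimum distance: 1
Can detect 0 errors, correct 0 errors

1


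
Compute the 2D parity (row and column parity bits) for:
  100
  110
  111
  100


Row parities: 1011
Column parities: 001

Row P: 1011, Col P: 001, Corner: 1


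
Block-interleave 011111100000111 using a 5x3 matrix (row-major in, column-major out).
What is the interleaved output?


Matrix:
  011
  111
  100
  000
  111
Read columns: 011011100111001

011011100111001


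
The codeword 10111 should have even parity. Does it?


Number of 1s: 4

Yes, parity is correct (4 ones)


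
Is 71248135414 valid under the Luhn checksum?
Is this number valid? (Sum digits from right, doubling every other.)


Luhn sum = 43
43 mod 10 = 3

Invalid (Luhn sum mod 10 = 3)


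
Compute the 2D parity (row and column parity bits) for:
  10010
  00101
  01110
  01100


Row parities: 0010
Column parities: 10101

Row P: 0010, Col P: 10101, Corner: 1


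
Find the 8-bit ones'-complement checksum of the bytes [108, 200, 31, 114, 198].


Sum = 651 mod 256 = 139
Complement = 116

116


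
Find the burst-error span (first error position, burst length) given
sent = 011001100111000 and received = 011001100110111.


XOR: 000000000001111

Burst at position 11, length 4


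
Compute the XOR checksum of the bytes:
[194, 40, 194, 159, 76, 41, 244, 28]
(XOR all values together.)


XOR chain: 194 ^ 40 ^ 194 ^ 159 ^ 76 ^ 41 ^ 244 ^ 28 = 58

58


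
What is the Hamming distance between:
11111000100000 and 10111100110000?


XOR: 01000100010000
Count of 1s: 3

3


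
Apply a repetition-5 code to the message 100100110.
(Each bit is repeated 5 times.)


Each bit -> 5 copies

111110000000000111110000000000111111111100000


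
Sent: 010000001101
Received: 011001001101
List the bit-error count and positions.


XOR: 001001000000

2 error(s) at position(s): 2, 5


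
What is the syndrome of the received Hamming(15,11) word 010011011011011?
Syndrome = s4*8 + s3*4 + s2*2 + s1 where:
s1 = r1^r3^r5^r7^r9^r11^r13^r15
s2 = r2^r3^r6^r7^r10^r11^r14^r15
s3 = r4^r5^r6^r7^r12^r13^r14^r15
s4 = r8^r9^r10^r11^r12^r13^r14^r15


s1=0, s2=1, s3=1, s4=0

Syndrome = 6 (error at position 6)


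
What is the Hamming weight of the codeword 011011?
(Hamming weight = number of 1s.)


Counting 1s in 011011

4


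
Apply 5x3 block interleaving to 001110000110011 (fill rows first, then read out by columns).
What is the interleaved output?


Matrix:
  001
  110
  000
  110
  011
Read columns: 010100101110001

010100101110001


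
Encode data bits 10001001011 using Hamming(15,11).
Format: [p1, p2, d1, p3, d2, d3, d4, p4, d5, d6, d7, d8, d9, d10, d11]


Parity bits: p1=1, p2=1, p3=1, p4=0

111100001001011


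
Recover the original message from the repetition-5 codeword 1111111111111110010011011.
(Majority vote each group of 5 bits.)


Groups: 11111, 11111, 11111, 00100, 11011
Majority votes: 11101

11101


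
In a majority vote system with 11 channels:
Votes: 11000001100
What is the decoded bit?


Ones: 4 out of 11
Threshold: 6

0 (4/11 voted 1)


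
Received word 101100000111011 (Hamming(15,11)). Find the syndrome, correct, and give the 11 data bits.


Syndrome = 10: error at position 10

Data: 10000011011 (corrected bit 10)


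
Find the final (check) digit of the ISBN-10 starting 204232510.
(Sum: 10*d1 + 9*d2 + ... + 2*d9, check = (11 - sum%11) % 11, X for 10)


Weighted sum: 117
117 mod 11 = 7

Check digit: 4


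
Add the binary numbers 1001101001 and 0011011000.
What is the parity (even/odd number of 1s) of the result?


1001101001 = 617
0011011000 = 216
Sum = 833 = 1101000001
1s count = 4

even parity (4 ones in 1101000001)


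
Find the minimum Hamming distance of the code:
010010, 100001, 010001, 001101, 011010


Comparing all pairs, minimum distance: 1
Can detect 0 errors, correct 0 errors

1


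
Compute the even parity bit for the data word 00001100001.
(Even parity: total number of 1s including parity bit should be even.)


Number of 1s in data: 3
Parity bit: 1

1


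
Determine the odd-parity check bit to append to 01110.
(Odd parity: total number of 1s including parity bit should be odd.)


Number of 1s in data: 3
Parity bit: 0

0


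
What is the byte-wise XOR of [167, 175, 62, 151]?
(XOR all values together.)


XOR chain: 167 ^ 175 ^ 62 ^ 151 = 161

161


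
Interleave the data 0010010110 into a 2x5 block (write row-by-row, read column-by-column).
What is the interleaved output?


Matrix:
  00100
  10110
Read columns: 0100110100

0100110100


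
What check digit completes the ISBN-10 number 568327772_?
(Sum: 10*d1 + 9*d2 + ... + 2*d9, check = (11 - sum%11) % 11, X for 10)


Weighted sum: 289
289 mod 11 = 3

Check digit: 8


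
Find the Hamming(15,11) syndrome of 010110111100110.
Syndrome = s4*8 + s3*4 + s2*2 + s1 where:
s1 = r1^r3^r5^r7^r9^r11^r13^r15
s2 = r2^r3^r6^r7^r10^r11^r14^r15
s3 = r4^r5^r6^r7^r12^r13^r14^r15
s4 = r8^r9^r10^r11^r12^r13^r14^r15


s1=0, s2=0, s3=1, s4=1

Syndrome = 12 (error at position 12)


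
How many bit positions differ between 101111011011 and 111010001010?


XOR: 010101010001
Count of 1s: 5

5


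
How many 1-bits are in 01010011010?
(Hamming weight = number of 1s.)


Counting 1s in 01010011010

5


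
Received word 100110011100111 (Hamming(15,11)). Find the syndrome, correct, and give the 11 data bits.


Syndrome = 7: error at position 7

Data: 01011100111 (corrected bit 7)


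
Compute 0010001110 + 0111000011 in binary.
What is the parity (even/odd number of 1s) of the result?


0010001110 = 142
0111000011 = 451
Sum = 593 = 1001010001
1s count = 4

even parity (4 ones in 1001010001)


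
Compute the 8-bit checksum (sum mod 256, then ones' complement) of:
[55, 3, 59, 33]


Sum = 150 mod 256 = 150
Complement = 105

105


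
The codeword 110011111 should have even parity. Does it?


Number of 1s: 7

No, parity error (7 ones)


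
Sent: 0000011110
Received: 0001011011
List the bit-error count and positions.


XOR: 0001000101

3 error(s) at position(s): 3, 7, 9


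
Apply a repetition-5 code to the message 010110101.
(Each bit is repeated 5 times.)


Each bit -> 5 copies

000001111100000111111111100000111110000011111


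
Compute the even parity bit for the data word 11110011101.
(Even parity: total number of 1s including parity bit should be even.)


Number of 1s in data: 8
Parity bit: 0

0


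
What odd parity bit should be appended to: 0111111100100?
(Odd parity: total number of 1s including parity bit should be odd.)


Number of 1s in data: 8
Parity bit: 1

1


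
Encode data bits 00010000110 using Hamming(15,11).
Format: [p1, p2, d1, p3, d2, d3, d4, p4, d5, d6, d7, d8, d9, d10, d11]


Parity bits: p1=0, p2=0, p3=1, p4=0

000100100000110


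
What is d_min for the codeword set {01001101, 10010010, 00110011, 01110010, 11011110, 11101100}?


Comparing all pairs, minimum distance: 2
Can detect 1 errors, correct 0 errors

2


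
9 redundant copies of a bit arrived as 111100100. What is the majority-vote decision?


Ones: 5 out of 9
Threshold: 5

1 (5/9 voted 1)


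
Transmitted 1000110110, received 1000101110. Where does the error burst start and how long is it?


XOR: 0000011000

Burst at position 5, length 2


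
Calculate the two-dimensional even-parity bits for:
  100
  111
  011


Row parities: 110
Column parities: 000

Row P: 110, Col P: 000, Corner: 0


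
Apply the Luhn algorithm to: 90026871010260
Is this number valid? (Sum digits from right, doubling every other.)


Luhn sum = 34
34 mod 10 = 4

Invalid (Luhn sum mod 10 = 4)


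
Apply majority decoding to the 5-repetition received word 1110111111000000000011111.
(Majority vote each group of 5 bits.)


Groups: 11101, 11111, 00000, 00000, 11111
Majority votes: 11001

11001


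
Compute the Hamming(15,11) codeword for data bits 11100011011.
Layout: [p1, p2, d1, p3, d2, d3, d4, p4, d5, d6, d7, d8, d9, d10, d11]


Parity bits: p1=0, p2=1, p3=1, p4=0

011111000011011


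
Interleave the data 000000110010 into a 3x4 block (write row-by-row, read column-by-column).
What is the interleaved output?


Matrix:
  0000
  0011
  0010
Read columns: 000000011010

000000011010


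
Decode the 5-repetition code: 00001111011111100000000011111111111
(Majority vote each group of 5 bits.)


Groups: 00001, 11101, 11111, 00000, 00001, 11111, 11111
Majority votes: 0110011

0110011


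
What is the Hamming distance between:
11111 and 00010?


XOR: 11101
Count of 1s: 4

4


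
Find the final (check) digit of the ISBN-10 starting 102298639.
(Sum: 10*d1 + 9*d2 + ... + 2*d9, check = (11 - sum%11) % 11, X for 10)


Weighted sum: 185
185 mod 11 = 9

Check digit: 2


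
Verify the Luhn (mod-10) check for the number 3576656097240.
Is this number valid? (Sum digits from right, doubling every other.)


Luhn sum = 51
51 mod 10 = 1

Invalid (Luhn sum mod 10 = 1)


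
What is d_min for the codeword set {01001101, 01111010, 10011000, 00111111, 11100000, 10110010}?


Comparing all pairs, minimum distance: 3
Can detect 2 errors, correct 1 errors

3


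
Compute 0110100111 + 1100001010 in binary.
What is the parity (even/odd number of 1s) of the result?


0110100111 = 423
1100001010 = 778
Sum = 1201 = 10010110001
1s count = 5

odd parity (5 ones in 10010110001)


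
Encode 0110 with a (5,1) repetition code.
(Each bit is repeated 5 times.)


Each bit -> 5 copies

00000111111111100000


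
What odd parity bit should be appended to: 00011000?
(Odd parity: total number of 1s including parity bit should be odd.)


Number of 1s in data: 2
Parity bit: 1

1


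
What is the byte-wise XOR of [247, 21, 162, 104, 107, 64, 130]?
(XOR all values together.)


XOR chain: 247 ^ 21 ^ 162 ^ 104 ^ 107 ^ 64 ^ 130 = 129

129


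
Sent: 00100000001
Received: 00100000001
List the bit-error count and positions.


XOR: 00000000000

0 errors (received matches sent)


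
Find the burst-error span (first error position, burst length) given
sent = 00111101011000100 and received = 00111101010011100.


XOR: 00000000001011000

Burst at position 10, length 4


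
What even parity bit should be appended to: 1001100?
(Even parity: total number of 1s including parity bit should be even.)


Number of 1s in data: 3
Parity bit: 1

1


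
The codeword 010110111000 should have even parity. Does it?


Number of 1s: 6

Yes, parity is correct (6 ones)


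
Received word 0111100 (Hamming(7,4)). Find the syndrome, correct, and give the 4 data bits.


Syndrome = 0: no error detected

Data: 1100 (no errors)


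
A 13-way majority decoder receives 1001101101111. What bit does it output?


Ones: 9 out of 13
Threshold: 7

1 (9/13 voted 1)


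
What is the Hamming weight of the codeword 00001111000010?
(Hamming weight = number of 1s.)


Counting 1s in 00001111000010

5


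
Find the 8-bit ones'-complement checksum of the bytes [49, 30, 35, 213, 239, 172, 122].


Sum = 860 mod 256 = 92
Complement = 163

163


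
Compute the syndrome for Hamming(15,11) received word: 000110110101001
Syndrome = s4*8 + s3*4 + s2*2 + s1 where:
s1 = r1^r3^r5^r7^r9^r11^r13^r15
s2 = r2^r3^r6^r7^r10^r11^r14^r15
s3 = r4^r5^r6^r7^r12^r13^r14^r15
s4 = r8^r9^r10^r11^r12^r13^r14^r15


s1=1, s2=1, s3=1, s4=0

Syndrome = 7 (error at position 7)


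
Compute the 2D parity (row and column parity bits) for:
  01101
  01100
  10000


Row parities: 101
Column parities: 10001

Row P: 101, Col P: 10001, Corner: 0


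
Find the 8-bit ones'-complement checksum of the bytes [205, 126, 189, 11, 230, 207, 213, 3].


Sum = 1184 mod 256 = 160
Complement = 95

95


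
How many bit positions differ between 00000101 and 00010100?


XOR: 00010001
Count of 1s: 2

2


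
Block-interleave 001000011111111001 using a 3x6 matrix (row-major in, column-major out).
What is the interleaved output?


Matrix:
  001000
  011111
  111001
Read columns: 001011111010010011

001011111010010011
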